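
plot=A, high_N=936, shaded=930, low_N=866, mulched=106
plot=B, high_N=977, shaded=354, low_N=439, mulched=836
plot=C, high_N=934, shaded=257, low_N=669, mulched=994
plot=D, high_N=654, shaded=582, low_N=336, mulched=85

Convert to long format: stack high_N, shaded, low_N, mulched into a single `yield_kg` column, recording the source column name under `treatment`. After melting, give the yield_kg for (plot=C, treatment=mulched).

994

Unpivoting turns each (plot, wide-column) pair into one long row.
The wide cell at row C, column mulched holds 994, so the long row (C, mulched) has yield_kg=994.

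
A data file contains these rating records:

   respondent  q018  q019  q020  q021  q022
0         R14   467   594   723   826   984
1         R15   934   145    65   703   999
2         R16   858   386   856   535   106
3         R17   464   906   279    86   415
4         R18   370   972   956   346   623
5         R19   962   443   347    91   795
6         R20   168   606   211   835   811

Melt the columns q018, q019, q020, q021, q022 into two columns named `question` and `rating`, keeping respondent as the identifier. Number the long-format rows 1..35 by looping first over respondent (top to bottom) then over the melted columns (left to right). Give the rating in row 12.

386

35 rows total (7 × 5). Row 12: index ⌊(12-1)/5⌋ = 2 into respondent → R16; (12-1) mod 5 = 1 into the melted columns → q019.
So row 12 is (R16, q019, 386); rating = 386.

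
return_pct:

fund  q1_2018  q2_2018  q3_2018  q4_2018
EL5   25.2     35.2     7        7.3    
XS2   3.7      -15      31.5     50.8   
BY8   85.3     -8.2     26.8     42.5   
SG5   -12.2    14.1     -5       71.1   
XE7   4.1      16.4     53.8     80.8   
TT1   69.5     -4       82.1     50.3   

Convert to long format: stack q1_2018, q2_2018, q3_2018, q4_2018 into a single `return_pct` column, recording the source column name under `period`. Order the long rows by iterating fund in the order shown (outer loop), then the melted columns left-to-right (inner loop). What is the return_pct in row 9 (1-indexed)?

24 rows total (6 × 4). Row 9: index ⌊(9-1)/4⌋ = 2 into fund → BY8; (9-1) mod 4 = 0 into the melted columns → q1_2018.
So row 9 is (BY8, q1_2018, 85.3); return_pct = 85.3.

85.3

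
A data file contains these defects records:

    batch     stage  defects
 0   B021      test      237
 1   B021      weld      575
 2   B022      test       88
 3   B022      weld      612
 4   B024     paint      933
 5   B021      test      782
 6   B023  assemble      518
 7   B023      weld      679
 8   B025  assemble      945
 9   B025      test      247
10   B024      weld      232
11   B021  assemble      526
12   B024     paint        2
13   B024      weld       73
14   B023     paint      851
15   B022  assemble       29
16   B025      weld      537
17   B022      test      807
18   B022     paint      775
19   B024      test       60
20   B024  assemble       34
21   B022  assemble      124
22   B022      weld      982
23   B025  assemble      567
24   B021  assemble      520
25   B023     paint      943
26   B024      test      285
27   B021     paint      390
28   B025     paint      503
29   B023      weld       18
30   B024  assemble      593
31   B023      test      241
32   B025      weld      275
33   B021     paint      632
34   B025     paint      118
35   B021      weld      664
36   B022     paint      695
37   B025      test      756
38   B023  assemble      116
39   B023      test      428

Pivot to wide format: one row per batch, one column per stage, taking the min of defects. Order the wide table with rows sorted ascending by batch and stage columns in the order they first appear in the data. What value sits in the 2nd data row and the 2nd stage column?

With rows sorted ascending by batch, row 2 is batch=B022. stage columns in first-appearance order: test, weld, paint, assemble; column 2 is weld.
Long rows with batch=B022, stage=weld: min(612, 982) = 612.

612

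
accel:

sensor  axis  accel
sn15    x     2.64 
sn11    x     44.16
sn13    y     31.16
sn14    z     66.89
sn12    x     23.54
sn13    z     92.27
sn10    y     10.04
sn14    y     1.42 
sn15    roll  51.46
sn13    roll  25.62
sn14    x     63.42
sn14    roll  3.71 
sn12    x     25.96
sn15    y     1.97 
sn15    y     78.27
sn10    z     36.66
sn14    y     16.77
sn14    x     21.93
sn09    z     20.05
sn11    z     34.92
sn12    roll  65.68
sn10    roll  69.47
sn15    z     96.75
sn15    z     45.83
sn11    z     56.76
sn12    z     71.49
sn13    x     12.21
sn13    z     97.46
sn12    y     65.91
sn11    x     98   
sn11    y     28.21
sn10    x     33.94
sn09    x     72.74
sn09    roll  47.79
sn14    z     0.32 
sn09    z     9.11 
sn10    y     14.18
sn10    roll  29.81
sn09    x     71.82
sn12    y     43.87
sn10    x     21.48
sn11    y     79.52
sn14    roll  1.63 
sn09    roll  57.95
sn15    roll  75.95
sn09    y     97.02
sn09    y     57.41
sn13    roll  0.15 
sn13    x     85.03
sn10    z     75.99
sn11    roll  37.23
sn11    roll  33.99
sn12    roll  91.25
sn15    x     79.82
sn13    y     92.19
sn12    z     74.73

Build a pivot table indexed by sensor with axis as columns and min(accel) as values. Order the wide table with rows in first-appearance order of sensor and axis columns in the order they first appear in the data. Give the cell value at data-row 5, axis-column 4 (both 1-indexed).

With rows in first-appearance order of sensor, row 5 is sensor=sn12. axis columns in first-appearance order: x, y, z, roll; column 4 is roll.
Long rows with sensor=sn12, axis=roll: min(65.68, 91.25) = 65.68.

65.68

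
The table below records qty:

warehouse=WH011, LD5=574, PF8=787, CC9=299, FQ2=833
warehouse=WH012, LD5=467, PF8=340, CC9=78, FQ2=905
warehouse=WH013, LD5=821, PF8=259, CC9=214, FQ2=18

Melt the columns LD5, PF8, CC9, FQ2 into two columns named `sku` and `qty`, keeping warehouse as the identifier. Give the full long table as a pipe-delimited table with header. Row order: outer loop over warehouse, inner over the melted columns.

Each (warehouse, column) pair becomes one row: 3 × 4 = 12 rows.
For example, (WH011, LD5) → qty=574.

| warehouse | sku | qty |
| WH011 | LD5 | 574 |
| WH011 | PF8 | 787 |
| WH011 | CC9 | 299 |
| WH011 | FQ2 | 833 |
| WH012 | LD5 | 467 |
| WH012 | PF8 | 340 |
| WH012 | CC9 | 78 |
| WH012 | FQ2 | 905 |
| WH013 | LD5 | 821 |
| WH013 | PF8 | 259 |
| WH013 | CC9 | 214 |
| WH013 | FQ2 | 18 |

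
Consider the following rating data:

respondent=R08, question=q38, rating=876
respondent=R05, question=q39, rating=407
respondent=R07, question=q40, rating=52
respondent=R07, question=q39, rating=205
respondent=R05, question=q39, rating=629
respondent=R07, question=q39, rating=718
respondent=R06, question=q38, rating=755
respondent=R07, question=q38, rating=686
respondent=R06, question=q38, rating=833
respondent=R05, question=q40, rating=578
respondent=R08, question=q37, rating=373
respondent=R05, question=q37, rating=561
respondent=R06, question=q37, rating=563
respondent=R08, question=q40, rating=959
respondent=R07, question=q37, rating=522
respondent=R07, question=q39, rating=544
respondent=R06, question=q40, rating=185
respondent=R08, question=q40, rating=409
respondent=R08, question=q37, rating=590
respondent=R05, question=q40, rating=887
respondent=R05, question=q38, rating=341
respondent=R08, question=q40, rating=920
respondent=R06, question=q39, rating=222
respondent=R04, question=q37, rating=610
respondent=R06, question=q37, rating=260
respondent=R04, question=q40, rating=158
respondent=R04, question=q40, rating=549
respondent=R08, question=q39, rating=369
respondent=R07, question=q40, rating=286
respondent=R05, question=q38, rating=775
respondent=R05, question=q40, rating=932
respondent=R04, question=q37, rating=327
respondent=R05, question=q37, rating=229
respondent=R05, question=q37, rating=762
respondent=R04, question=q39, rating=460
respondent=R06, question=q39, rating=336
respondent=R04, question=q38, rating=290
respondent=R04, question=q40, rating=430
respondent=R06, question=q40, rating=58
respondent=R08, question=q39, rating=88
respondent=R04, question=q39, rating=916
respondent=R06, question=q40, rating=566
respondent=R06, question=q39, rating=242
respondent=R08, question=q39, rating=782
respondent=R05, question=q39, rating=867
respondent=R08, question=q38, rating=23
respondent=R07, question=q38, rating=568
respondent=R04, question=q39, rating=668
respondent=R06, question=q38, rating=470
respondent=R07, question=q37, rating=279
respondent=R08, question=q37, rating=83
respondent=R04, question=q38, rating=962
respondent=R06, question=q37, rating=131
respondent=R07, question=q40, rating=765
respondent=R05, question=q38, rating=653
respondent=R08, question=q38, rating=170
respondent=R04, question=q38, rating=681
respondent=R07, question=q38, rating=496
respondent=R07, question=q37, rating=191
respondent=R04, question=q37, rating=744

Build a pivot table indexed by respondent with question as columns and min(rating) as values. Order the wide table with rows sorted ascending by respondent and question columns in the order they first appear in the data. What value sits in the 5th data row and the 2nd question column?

With rows sorted ascending by respondent, row 5 is respondent=R08. question columns in first-appearance order: q38, q39, q40, q37; column 2 is q39.
Long rows with respondent=R08, question=q39: min(369, 88, 782) = 88.

88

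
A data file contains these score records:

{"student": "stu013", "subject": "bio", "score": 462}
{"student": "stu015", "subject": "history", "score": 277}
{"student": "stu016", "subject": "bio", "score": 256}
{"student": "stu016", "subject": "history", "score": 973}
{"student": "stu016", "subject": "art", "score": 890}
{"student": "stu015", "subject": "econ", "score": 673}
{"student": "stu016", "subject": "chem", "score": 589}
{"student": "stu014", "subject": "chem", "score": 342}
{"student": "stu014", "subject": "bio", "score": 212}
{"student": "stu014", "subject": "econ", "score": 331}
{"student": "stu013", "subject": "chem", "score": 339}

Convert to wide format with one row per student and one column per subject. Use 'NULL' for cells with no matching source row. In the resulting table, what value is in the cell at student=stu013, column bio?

The long row with student=stu013, subject=bio has score=462.

462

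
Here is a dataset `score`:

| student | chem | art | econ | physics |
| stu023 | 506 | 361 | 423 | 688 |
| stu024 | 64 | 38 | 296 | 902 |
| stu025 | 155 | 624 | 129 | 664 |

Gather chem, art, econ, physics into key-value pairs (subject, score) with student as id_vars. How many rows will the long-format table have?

3 student values × 4 melted columns = 12 rows.

12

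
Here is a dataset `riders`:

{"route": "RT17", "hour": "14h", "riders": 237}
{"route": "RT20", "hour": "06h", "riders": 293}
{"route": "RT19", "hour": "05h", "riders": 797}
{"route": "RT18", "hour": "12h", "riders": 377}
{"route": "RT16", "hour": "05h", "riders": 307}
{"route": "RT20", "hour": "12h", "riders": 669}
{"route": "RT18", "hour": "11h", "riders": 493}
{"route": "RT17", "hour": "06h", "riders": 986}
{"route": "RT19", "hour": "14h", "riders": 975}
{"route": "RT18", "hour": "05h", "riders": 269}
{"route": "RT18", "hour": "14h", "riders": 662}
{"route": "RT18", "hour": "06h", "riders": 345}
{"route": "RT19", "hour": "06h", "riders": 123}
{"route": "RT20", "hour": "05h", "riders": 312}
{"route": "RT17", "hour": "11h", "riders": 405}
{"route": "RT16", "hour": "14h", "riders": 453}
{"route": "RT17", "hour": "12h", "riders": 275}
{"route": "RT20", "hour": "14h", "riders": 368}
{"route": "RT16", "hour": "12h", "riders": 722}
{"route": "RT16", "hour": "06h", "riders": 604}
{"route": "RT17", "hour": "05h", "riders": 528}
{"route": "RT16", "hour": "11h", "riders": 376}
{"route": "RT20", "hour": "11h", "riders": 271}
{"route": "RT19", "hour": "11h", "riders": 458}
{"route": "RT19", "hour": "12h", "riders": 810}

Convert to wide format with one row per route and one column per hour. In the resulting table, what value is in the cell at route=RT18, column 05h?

Wide layout: rows indexed by route, columns are the 5 distinct hour values (14h, 06h, 05h, 12h, 11h).
Cell (route=RT18, hour=05h) draws from the long row where route=RT18 and hour=05h, which has riders=269.

269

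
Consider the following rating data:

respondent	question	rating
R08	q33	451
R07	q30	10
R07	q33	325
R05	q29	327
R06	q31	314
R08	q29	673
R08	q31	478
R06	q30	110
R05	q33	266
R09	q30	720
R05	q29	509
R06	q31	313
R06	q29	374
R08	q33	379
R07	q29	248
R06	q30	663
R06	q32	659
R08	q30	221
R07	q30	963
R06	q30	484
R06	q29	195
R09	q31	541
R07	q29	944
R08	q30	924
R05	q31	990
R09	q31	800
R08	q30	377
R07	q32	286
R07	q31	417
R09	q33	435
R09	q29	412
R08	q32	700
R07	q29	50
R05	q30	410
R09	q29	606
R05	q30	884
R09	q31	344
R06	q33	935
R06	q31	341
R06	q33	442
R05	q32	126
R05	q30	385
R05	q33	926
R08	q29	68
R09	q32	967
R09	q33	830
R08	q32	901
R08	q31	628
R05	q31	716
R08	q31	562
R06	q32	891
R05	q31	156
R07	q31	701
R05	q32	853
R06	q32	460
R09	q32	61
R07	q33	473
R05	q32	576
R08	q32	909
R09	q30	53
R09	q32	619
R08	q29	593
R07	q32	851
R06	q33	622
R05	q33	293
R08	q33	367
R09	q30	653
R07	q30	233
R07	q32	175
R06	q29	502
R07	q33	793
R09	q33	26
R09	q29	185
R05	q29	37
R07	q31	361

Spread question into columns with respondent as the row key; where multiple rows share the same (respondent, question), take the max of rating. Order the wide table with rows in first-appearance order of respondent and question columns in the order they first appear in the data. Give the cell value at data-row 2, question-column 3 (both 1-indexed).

With rows in first-appearance order of respondent, row 2 is respondent=R07. question columns in first-appearance order: q33, q30, q29, q31, q32; column 3 is q29.
Long rows with respondent=R07, question=q29: max(248, 944, 50) = 944.

944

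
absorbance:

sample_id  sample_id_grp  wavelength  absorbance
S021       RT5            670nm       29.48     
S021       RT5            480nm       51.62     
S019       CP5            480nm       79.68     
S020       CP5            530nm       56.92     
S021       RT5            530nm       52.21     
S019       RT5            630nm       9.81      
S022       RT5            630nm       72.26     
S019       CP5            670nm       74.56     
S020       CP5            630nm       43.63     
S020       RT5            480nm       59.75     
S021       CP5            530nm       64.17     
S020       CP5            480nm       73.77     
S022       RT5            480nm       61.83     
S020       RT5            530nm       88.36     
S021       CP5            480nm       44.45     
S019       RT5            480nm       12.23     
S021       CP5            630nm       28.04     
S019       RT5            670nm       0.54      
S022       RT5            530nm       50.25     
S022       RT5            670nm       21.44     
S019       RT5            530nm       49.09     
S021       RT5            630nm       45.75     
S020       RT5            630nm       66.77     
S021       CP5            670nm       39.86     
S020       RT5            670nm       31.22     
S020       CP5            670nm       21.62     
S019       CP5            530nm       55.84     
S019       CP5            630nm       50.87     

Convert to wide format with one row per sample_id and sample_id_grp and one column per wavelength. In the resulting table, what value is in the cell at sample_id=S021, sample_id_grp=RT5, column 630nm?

45.75

Wide layout: rows indexed by sample_id and sample_id_grp, columns are the 4 distinct wavelength values (670nm, 480nm, 530nm, 630nm).
Cell (sample_id=S021, sample_id_grp=RT5, wavelength=630nm) draws from the long row where sample_id=S021, sample_id_grp=RT5 and wavelength=630nm, which has absorbance=45.75.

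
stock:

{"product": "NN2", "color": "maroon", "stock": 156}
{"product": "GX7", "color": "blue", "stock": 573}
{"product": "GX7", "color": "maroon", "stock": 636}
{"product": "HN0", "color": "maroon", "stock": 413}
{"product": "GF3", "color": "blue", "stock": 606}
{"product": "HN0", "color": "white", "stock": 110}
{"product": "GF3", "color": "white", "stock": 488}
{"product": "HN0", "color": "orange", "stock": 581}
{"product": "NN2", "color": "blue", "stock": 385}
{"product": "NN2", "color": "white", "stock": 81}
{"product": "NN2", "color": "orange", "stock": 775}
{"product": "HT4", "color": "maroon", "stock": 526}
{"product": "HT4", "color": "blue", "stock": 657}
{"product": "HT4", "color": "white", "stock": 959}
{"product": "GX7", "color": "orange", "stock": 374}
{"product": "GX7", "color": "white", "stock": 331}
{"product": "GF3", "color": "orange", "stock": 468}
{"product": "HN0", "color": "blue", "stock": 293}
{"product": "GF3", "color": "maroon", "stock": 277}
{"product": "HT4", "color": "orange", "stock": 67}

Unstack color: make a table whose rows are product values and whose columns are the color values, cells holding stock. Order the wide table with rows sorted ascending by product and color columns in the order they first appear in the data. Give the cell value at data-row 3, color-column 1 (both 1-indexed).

413

With rows sorted ascending by product, row 3 is product=HN0. color columns in first-appearance order: maroon, blue, white, orange; column 1 is maroon.
Long rows with product=HN0, color=maroon: stock = 413.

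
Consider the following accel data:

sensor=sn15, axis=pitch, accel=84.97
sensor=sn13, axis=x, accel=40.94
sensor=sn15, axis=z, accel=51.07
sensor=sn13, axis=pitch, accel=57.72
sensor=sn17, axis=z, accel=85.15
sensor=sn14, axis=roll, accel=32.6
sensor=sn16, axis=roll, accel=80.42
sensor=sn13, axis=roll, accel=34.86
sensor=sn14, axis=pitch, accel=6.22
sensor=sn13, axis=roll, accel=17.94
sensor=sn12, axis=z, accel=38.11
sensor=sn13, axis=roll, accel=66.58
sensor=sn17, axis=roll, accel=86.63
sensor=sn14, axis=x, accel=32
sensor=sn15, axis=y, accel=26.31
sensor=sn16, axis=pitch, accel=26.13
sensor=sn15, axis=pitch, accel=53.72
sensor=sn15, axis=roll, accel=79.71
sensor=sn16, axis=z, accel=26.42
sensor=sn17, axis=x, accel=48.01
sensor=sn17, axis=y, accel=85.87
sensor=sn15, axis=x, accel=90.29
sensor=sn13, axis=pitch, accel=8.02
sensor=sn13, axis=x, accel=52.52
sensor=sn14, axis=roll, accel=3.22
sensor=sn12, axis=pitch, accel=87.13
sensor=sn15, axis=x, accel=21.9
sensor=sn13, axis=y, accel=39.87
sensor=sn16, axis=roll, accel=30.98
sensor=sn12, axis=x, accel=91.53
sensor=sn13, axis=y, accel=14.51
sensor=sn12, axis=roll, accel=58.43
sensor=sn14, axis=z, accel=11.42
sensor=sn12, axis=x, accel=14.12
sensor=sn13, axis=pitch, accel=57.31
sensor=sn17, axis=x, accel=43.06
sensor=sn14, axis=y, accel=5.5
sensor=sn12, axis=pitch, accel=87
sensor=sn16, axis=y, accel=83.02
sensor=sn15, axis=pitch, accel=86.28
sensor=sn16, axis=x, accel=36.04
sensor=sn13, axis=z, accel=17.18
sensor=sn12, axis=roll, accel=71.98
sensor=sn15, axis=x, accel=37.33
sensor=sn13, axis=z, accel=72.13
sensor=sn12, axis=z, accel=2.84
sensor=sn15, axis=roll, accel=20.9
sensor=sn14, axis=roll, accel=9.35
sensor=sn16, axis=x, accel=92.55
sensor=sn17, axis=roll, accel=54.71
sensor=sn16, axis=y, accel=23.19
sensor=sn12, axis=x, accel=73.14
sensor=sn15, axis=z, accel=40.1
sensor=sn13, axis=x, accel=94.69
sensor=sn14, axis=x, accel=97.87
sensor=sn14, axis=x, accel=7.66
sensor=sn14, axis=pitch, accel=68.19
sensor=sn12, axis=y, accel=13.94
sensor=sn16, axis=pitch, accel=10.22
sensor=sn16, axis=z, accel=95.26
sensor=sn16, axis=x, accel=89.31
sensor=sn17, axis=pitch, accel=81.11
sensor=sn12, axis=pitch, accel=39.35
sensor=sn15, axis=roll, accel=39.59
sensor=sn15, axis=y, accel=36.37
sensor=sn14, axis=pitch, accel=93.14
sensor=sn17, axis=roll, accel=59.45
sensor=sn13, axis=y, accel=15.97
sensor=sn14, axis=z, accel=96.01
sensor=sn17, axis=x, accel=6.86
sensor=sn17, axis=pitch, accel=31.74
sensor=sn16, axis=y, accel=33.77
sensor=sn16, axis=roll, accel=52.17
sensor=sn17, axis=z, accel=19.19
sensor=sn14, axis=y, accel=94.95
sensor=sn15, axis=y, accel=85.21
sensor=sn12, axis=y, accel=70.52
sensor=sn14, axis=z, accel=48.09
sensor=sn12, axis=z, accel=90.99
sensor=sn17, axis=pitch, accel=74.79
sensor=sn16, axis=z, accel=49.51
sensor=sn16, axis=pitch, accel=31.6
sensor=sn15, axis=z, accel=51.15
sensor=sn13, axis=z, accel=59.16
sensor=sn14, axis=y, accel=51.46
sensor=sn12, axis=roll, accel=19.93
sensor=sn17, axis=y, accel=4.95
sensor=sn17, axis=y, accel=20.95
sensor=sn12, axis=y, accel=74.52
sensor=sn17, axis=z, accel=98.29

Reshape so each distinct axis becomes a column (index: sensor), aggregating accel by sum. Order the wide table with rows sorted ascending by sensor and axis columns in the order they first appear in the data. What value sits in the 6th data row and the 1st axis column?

With rows sorted ascending by sensor, row 6 is sensor=sn17. axis columns in first-appearance order: pitch, x, z, roll, y; column 1 is pitch.
Long rows with sensor=sn17, axis=pitch: 81.11 + 31.74 + 74.79 = 187.64.

187.64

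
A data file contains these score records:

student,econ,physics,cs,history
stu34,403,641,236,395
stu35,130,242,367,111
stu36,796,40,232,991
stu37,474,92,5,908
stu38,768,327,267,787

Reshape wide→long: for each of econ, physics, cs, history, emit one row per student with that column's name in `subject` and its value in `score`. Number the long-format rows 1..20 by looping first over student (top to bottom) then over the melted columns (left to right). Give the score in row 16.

20 rows total (5 × 4). Row 16: index ⌊(16-1)/4⌋ = 3 into student → stu37; (16-1) mod 4 = 3 into the melted columns → history.
So row 16 is (stu37, history, 908); score = 908.

908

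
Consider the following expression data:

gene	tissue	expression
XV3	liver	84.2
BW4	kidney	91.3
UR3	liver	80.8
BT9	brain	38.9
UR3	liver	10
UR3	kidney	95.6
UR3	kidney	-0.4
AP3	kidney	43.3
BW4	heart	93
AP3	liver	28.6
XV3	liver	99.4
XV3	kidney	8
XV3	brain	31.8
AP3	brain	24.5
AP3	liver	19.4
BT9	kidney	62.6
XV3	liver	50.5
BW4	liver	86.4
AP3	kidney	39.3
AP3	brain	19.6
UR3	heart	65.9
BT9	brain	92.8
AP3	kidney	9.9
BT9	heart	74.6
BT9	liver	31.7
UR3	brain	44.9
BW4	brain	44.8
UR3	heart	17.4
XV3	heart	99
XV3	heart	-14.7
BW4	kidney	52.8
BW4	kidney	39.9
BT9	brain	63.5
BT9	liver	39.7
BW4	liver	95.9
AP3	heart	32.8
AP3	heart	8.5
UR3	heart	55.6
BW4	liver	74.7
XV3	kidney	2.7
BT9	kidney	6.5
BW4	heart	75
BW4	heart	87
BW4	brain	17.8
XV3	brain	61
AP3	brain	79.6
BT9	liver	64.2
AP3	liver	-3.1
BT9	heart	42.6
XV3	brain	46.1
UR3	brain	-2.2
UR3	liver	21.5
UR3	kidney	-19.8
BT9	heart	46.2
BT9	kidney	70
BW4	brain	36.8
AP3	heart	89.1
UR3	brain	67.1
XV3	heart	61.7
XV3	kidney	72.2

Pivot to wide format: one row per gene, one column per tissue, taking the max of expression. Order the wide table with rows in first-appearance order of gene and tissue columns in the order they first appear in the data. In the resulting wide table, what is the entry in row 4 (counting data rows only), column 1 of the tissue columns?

64.2

With rows in first-appearance order of gene, row 4 is gene=BT9. tissue columns in first-appearance order: liver, kidney, brain, heart; column 1 is liver.
Long rows with gene=BT9, tissue=liver: max(31.7, 39.7, 64.2) = 64.2.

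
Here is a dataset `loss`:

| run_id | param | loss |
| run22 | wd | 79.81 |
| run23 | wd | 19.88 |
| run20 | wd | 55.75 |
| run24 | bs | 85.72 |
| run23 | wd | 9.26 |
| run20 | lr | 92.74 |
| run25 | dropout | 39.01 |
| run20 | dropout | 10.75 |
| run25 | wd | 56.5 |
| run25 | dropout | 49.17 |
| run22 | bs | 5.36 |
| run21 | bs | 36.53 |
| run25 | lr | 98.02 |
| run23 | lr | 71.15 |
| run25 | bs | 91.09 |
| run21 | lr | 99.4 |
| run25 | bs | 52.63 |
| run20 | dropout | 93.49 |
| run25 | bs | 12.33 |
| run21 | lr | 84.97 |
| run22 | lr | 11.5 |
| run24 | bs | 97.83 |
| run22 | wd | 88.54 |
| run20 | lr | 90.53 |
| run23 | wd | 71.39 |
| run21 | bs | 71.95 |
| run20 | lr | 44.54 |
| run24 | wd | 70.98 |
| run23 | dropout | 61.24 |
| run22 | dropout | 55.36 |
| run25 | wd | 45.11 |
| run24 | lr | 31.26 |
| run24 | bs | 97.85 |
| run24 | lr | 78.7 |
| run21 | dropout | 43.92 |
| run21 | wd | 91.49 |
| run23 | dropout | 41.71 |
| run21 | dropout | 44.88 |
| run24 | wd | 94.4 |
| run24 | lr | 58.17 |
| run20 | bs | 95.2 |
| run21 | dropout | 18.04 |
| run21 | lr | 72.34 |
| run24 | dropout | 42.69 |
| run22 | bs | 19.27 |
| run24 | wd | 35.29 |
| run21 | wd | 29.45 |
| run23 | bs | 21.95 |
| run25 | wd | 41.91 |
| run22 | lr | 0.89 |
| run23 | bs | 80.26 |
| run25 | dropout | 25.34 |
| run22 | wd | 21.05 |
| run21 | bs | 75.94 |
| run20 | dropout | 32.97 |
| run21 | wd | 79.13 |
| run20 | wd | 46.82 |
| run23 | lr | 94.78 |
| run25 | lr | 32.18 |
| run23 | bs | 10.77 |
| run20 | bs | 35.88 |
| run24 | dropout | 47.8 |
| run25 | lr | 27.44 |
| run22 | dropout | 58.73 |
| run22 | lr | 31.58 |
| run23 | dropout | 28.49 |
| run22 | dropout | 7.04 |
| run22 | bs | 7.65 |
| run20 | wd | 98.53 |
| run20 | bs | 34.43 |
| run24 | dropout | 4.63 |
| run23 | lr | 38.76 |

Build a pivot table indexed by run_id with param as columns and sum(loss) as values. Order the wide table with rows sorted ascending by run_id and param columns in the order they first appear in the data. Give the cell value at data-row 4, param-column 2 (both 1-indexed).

With rows sorted ascending by run_id, row 4 is run_id=run23. param columns in first-appearance order: wd, bs, lr, dropout; column 2 is bs.
Long rows with run_id=run23, param=bs: 21.95 + 80.26 + 10.77 = 112.98.

112.98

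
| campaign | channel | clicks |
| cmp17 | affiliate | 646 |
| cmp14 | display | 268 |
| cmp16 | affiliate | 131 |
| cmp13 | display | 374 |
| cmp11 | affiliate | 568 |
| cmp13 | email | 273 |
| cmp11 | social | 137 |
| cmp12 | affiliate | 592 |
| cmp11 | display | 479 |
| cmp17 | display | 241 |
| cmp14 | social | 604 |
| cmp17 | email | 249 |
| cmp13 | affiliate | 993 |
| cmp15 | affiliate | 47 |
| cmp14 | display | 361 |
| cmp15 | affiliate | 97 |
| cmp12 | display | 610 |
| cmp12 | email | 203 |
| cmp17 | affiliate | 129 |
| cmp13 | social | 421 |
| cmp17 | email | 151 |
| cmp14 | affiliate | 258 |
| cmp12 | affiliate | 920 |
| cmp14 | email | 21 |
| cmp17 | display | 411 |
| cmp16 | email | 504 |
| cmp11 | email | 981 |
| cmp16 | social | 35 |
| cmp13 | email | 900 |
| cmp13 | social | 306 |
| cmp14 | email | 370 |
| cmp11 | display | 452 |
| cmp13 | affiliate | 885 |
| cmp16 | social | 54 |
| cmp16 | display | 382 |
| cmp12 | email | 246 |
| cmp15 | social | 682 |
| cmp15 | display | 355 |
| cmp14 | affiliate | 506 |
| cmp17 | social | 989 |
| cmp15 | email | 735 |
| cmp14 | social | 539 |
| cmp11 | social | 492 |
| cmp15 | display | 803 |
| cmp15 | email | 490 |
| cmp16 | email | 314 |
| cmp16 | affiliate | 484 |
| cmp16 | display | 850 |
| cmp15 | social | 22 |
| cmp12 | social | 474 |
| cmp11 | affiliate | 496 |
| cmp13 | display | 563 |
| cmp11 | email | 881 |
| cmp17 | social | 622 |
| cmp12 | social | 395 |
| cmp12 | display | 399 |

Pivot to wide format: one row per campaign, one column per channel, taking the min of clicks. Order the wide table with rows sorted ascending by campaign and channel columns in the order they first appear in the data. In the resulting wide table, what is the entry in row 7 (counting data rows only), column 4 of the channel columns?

With rows sorted ascending by campaign, row 7 is campaign=cmp17. channel columns in first-appearance order: affiliate, display, email, social; column 4 is social.
Long rows with campaign=cmp17, channel=social: min(989, 622) = 622.

622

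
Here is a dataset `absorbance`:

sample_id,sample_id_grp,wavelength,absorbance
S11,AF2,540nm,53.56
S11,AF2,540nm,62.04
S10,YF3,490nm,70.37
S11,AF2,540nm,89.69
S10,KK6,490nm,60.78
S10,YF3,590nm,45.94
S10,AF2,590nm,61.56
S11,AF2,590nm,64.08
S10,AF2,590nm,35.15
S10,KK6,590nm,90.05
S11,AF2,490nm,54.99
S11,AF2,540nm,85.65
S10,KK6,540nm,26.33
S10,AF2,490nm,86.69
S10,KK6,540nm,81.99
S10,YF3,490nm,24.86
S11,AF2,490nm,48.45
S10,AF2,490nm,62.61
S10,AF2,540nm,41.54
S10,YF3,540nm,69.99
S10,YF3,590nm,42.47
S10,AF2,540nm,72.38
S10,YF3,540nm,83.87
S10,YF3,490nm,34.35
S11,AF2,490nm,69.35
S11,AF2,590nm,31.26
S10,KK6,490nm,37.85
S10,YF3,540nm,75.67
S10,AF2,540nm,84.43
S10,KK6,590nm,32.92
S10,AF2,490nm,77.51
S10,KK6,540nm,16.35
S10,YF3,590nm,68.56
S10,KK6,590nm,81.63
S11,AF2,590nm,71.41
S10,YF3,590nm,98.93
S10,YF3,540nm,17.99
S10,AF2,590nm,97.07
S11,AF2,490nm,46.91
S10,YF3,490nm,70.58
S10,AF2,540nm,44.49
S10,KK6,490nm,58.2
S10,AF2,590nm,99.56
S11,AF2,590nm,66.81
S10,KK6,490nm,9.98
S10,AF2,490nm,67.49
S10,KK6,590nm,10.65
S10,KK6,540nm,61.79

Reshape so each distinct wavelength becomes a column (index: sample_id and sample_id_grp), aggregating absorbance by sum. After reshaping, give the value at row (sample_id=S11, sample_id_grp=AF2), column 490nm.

Rows with sample_id=S11, sample_id_grp=AF2 and wavelength=490nm: absorbance values are 54.99, 48.45, 69.35, 46.91.
54.99 + 48.45 + 69.35 + 46.91 = 219.70.

219.70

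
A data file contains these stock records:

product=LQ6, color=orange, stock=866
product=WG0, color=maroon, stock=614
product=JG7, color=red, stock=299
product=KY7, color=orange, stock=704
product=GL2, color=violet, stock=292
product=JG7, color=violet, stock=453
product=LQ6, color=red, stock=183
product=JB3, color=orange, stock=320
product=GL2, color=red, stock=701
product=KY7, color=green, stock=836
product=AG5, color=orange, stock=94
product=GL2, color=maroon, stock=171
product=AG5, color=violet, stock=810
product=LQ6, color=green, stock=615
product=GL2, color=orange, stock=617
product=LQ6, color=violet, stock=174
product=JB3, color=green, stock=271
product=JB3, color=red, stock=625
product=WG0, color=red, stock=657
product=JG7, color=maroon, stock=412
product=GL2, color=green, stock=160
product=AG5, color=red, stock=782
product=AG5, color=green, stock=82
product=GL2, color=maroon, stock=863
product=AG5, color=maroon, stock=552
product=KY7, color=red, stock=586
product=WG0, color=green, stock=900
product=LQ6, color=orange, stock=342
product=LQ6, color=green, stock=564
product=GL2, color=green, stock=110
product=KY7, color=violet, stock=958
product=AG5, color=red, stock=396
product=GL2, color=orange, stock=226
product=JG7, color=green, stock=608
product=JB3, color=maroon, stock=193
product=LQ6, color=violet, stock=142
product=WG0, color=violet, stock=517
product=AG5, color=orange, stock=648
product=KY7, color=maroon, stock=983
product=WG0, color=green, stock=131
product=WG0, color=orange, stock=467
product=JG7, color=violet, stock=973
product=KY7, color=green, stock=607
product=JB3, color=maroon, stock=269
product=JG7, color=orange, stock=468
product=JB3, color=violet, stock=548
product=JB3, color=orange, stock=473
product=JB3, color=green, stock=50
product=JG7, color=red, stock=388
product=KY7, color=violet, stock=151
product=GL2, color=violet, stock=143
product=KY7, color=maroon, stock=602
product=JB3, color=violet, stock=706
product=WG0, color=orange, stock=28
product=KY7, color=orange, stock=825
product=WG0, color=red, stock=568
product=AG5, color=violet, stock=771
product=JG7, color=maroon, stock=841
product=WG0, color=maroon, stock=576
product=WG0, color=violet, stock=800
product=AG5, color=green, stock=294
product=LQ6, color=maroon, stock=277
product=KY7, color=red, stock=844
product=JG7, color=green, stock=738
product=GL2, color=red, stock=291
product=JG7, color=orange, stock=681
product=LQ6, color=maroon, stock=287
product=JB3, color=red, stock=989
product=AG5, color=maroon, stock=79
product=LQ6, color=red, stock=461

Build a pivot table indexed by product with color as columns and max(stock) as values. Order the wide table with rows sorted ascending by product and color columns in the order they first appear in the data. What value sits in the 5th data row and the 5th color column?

With rows sorted ascending by product, row 5 is product=KY7. color columns in first-appearance order: orange, maroon, red, violet, green; column 5 is green.
Long rows with product=KY7, color=green: max(836, 607) = 836.

836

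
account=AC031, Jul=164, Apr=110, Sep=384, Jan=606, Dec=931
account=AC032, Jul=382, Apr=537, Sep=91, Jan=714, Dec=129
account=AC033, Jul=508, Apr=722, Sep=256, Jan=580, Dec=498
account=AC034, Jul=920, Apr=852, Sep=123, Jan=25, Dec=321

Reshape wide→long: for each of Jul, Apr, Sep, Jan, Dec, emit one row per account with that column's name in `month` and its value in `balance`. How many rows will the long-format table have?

20

4 account values × 5 melted columns = 20 rows.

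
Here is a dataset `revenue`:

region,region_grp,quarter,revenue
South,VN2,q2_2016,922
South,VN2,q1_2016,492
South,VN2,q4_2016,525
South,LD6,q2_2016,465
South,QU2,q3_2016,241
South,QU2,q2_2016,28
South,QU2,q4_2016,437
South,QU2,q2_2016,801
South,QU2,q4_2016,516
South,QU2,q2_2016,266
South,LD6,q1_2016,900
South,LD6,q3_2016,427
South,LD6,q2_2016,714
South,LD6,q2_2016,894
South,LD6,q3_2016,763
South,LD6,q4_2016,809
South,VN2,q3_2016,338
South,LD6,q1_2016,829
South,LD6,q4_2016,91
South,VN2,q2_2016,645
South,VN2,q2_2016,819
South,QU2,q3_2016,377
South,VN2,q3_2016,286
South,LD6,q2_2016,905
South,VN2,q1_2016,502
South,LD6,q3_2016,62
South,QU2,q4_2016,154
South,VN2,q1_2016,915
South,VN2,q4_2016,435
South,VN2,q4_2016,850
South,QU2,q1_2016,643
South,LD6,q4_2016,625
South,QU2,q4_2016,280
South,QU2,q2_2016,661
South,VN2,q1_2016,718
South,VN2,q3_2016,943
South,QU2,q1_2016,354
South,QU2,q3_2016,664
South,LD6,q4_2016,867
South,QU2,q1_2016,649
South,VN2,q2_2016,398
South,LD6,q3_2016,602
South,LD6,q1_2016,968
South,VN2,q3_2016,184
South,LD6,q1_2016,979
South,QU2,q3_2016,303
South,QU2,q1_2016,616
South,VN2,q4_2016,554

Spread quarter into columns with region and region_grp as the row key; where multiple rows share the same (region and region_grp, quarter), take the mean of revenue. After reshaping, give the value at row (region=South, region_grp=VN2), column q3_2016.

437.75

Rows with region=South, region_grp=VN2 and quarter=q3_2016: revenue values are 338, 286, 943, 184.
(338 + 286 + 943 + 184) / 4 = 437.75.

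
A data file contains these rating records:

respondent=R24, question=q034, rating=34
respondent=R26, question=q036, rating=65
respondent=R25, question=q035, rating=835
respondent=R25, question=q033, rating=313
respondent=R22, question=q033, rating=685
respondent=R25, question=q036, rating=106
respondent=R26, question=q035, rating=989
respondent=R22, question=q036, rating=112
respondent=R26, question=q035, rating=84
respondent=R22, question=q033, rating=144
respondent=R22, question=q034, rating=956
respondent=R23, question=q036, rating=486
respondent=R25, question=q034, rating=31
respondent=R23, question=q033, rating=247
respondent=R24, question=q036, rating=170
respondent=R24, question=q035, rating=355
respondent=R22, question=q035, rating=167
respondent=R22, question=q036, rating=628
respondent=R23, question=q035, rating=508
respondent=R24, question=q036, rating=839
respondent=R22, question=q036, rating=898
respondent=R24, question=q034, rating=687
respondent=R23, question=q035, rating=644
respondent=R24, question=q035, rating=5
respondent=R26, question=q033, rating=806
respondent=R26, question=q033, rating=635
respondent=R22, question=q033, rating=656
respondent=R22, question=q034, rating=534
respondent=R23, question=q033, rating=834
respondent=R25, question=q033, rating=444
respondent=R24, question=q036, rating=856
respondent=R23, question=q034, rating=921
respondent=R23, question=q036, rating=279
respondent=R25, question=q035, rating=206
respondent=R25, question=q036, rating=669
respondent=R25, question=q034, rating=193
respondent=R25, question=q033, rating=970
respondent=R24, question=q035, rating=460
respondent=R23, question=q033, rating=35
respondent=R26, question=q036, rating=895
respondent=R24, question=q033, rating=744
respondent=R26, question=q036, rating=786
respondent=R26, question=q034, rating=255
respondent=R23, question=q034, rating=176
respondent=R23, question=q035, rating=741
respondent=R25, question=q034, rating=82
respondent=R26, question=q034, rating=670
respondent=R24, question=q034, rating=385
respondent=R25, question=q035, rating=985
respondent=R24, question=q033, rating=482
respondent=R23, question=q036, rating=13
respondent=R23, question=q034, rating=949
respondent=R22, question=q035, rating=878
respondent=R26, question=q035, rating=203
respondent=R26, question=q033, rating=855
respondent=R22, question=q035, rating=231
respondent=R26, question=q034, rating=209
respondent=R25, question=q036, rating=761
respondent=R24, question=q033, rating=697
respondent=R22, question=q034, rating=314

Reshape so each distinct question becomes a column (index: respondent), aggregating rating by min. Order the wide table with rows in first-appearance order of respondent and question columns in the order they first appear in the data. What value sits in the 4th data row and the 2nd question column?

112

With rows in first-appearance order of respondent, row 4 is respondent=R22. question columns in first-appearance order: q034, q036, q035, q033; column 2 is q036.
Long rows with respondent=R22, question=q036: min(112, 628, 898) = 112.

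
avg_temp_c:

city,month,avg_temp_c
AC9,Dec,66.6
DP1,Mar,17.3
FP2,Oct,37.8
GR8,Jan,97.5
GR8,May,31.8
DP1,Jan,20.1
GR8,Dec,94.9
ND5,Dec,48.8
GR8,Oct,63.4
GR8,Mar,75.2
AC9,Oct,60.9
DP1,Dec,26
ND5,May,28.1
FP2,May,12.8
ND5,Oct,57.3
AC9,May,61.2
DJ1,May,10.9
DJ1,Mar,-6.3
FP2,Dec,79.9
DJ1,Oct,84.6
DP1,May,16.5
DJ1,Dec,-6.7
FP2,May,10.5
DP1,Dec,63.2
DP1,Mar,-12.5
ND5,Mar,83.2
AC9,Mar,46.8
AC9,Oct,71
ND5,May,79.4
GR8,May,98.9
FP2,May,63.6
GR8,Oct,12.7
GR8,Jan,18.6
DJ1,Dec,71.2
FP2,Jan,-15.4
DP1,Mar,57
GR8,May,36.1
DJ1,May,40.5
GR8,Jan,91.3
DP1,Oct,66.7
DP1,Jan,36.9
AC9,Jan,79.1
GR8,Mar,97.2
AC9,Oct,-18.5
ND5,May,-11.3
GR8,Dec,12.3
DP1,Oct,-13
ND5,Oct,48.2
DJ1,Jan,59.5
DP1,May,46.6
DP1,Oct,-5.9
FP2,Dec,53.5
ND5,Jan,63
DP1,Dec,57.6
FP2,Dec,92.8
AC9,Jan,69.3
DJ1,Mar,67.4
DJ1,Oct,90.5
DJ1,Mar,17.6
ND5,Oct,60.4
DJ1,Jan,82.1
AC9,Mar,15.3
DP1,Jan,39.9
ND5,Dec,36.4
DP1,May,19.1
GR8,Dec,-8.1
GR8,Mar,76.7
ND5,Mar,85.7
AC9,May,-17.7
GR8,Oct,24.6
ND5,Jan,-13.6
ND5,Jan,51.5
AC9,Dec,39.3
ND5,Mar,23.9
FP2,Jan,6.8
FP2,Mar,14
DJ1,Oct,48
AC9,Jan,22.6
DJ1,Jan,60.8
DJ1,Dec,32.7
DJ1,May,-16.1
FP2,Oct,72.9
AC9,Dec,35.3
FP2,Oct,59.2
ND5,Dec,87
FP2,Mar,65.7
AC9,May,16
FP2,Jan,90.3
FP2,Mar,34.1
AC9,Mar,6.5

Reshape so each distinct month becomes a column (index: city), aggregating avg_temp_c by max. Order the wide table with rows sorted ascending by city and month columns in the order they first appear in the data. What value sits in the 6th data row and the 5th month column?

79.4

With rows sorted ascending by city, row 6 is city=ND5. month columns in first-appearance order: Dec, Mar, Oct, Jan, May; column 5 is May.
Long rows with city=ND5, month=May: max(28.1, 79.4, -11.3) = 79.4.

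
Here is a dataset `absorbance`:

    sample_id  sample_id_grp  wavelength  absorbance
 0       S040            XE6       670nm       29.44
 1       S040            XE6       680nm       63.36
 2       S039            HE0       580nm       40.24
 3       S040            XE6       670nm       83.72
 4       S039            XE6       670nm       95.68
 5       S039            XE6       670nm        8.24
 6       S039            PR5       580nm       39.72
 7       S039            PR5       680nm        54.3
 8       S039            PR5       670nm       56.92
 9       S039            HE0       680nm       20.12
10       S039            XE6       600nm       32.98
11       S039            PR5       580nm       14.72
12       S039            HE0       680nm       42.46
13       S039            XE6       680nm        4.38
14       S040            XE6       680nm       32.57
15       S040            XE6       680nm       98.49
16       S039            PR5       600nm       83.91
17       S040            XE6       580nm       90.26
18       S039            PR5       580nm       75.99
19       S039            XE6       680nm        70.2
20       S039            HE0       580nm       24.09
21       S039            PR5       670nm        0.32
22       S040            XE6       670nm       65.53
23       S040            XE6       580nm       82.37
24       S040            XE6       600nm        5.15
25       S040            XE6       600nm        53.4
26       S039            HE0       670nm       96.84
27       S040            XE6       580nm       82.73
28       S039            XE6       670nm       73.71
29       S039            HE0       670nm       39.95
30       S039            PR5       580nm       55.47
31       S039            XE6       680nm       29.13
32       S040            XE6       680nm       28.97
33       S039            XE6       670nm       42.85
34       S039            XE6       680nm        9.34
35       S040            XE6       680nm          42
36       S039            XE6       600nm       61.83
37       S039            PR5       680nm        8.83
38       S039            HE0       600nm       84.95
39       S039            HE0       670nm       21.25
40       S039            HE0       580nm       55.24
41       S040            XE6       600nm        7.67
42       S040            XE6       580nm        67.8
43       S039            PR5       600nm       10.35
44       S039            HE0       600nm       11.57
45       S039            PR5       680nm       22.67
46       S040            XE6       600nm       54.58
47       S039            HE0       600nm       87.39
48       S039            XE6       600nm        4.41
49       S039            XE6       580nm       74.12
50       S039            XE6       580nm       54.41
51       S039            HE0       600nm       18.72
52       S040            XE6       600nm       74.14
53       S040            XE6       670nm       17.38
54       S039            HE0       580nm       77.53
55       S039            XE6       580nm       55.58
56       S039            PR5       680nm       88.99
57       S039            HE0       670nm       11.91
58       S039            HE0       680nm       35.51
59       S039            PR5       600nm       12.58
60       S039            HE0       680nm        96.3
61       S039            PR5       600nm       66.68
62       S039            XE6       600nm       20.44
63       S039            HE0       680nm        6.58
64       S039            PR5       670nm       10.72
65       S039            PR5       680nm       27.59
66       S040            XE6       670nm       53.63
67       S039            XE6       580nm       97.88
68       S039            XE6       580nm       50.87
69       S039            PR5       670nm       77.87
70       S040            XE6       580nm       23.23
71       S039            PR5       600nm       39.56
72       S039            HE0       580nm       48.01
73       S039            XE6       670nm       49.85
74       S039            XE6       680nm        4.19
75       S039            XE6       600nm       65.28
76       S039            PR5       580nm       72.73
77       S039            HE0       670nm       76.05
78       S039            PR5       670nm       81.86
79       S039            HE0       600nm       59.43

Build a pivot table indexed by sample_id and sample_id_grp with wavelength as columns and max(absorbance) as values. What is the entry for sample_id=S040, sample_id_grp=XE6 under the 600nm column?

74.14

Rows with sample_id=S040, sample_id_grp=XE6 and wavelength=600nm: absorbance values are 5.15, 53.4, 7.67, 54.58, 74.14.
max(5.15, 53.4, 7.67, 54.58, 74.14) = 74.14.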